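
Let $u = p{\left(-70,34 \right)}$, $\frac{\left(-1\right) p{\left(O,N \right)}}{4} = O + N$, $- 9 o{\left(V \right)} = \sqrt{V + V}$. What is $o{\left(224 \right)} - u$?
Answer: $-144 - \frac{8 \sqrt{7}}{9} \approx -146.35$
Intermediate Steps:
$o{\left(V \right)} = - \frac{\sqrt{2} \sqrt{V}}{9}$ ($o{\left(V \right)} = - \frac{\sqrt{V + V}}{9} = - \frac{\sqrt{2 V}}{9} = - \frac{\sqrt{2} \sqrt{V}}{9}$)
$p{\left(O,N \right)} = - 4 N - 4 O$ ($p{\left(O,N \right)} = - 4 \left(O + N\right) = - 4 \left(N + O\right) = - 4 N - 4 O$)
$u = 144$ ($u = \left(-4\right) 34 - -280 = -136 + 280 = 144$)
$o{\left(224 \right)} - u = - \frac{\sqrt{2} \sqrt{224}}{9} - 144 = - \frac{\sqrt{2} \cdot 4 \sqrt{14}}{9} - 144 = - \frac{8 \sqrt{7}}{9} - 144 = -144 - \frac{8 \sqrt{7}}{9}$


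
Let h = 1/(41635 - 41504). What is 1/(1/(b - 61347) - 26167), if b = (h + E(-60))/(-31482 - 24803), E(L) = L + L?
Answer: -452331966526/11836170575459177 ≈ -3.8216e-5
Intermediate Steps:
h = 1/131 ≈ 0.0076336
E(L) = 2*L
b = 15719/7373335 (b = (1/131 + 2*(-60))/(-31482 - 24803) = (1/131 - 120)/(-56285) = -15719/131*(-1/56285) = 15719/7373335 ≈ 0.0021319)
1/(1/(b - 61347) - 26167) = 1/(1/(15719/7373335 - 61347) - 26167) = 1/(1/(-452331966526/7373335) - 26167) = 1/(-7373335/452331966526 - 26167) = 1/(-11836170575459177/452331966526) = -452331966526/11836170575459177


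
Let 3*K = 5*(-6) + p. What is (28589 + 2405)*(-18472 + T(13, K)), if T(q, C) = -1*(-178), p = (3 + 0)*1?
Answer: -567004236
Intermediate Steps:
p = 3 (p = 3*1 = 3)
K = -9 (K = (5*(-6) + 3)/3 = (-30 + 3)/3 = (⅓)*(-27) = -9)
T(q, C) = 178
(28589 + 2405)*(-18472 + T(13, K)) = (28589 + 2405)*(-18472 + 178) = 30994*(-18294) = -567004236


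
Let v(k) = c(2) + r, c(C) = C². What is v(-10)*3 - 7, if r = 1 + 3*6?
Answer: 62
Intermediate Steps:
r = 19 (r = 1 + 18 = 19)
v(k) = 23 (v(k) = 2² + 19 = 4 + 19 = 23)
v(-10)*3 - 7 = 23*3 - 7 = 69 - 7 = 62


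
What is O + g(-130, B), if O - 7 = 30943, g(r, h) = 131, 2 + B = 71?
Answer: 31081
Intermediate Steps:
B = 69 (B = -2 + 71 = 69)
O = 30950 (O = 7 + 30943 = 30950)
O + g(-130, B) = 30950 + 131 = 31081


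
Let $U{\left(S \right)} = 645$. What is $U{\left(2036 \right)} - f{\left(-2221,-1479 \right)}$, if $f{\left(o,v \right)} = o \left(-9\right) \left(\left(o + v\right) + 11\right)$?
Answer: $73740066$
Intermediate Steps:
$f{\left(o,v \right)} = - 9 o \left(11 + o + v\right)$
$U{\left(2036 \right)} - f{\left(-2221,-1479 \right)} = 645 - \left(-9\right) \left(-2221\right) \left(11 - 2221 - 1479\right) = 645 - \left(-9\right) \left(-2221\right) \left(-3689\right) = 645 - -73739421 = 645 + 73739421 = 73740066$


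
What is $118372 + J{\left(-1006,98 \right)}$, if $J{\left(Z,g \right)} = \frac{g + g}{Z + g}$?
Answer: $\frac{26870395}{227} \approx 1.1837 \cdot 10^{5}$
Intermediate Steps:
$J{\left(Z,g \right)} = \frac{2 g}{Z + g}$
$118372 + J{\left(-1006,98 \right)} = 118372 + 2 \cdot 98 \frac{1}{-1006 + 98} = 118372 + 2 \cdot 98 \frac{1}{-908} = 118372 + 2 \cdot 98 \left(- \frac{1}{908}\right) = 118372 - \frac{49}{227} = \frac{26870395}{227}$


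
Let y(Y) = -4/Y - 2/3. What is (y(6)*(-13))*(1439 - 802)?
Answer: 33124/3 ≈ 11041.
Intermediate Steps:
y(Y) = -⅔ - 4/Y (y(Y) = -4/Y - 2*⅓ = -4/Y - ⅔ = -⅔ - 4/Y)
(y(6)*(-13))*(1439 - 802) = ((-⅔ - 4/6)*(-13))*(1439 - 802) = ((-⅔ - 4*⅙)*(-13))*637 = ((-⅔ - ⅔)*(-13))*637 = -4/3*(-13)*637 = (52/3)*637 = 33124/3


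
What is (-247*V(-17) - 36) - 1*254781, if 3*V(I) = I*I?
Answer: -835834/3 ≈ -2.7861e+5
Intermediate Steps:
V(I) = I²/3 (V(I) = (I*I)/3 = I²/3)
(-247*V(-17) - 36) - 1*254781 = (-247*(-17)²/3 - 36) - 1*254781 = (-247*289/3 - 36) - 254781 = (-71383/3 - 36) - 254781 = -71491/3 - 254781 = -835834/3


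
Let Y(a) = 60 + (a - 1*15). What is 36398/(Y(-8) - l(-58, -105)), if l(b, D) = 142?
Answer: -36398/105 ≈ -346.65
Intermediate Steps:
Y(a) = 45 + a (Y(a) = 60 + (a - 15) = 60 + (-15 + a) = 45 + a)
36398/(Y(-8) - l(-58, -105)) = 36398/((45 - 8) - 1*142) = 36398/(37 - 142) = 36398/(-105) = 36398*(-1/105) = -36398/105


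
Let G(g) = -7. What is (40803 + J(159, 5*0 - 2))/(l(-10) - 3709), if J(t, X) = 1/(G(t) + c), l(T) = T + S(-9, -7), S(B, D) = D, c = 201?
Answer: -7915783/722844 ≈ -10.951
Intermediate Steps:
l(T) = -7 + T (l(T) = T - 7 = -7 + T)
J(t, X) = 1/194 (J(t, X) = 1/(-7 + 201) = 1/194)
(40803 + J(159, 5*0 - 2))/(l(-10) - 3709) = (40803 + 1/194)/((-7 - 10) - 3709) = 7915783/(194*(-17 - 3709)) = (7915783/194)/(-3726) = (7915783/194)*(-1/3726) = -7915783/722844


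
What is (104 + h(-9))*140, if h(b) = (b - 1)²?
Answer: 28560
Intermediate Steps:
h(b) = (-1 + b)²
(104 + h(-9))*140 = (104 + (-1 - 9)²)*140 = (104 + (-10)²)*140 = (104 + 100)*140 = 204*140 = 28560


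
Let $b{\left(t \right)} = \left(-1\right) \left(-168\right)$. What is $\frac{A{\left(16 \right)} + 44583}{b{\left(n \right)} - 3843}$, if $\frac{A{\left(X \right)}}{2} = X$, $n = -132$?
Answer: $- \frac{8923}{735} \approx -12.14$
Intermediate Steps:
$b{\left(t \right)} = 168$
$A{\left(X \right)} = 2 X$
$\frac{A{\left(16 \right)} + 44583}{b{\left(n \right)} - 3843} = \frac{2 \cdot 16 + 44583}{168 - 3843} = \frac{32 + 44583}{-3675} = 44615 \left(- \frac{1}{3675}\right) = - \frac{8923}{735}$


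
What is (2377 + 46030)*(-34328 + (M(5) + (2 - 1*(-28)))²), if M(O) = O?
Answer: -1602416921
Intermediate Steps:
(2377 + 46030)*(-34328 + (M(5) + (2 - 1*(-28)))²) = (2377 + 46030)*(-34328 + (5 + (2 - 1*(-28)))²) = 48407*(-34328 + (5 + (2 + 28))²) = 48407*(-34328 + (5 + 30)²) = 48407*(-34328 + 35²) = 48407*(-34328 + 1225) = 48407*(-33103) = -1602416921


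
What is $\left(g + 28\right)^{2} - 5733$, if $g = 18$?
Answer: $-3617$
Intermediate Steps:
$\left(g + 28\right)^{2} - 5733 = \left(18 + 28\right)^{2} - 5733 = 46^{2} - 5733 = 2116 - 5733 = -3617$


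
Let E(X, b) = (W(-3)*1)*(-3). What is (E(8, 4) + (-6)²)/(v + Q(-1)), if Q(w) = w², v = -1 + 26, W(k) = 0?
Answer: 18/13 ≈ 1.3846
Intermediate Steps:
E(X, b) = 0 (E(X, b) = (0*1)*(-3) = 0*(-3) = 0)
v = 25
(E(8, 4) + (-6)²)/(v + Q(-1)) = (0 + (-6)²)/(25 + (-1)²) = (0 + 36)/(25 + 1) = 36/26 = (1/26)*36 = 18/13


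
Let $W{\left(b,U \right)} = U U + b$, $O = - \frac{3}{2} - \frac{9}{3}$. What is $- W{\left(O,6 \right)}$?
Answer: $- \frac{63}{2} \approx -31.5$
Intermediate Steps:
$O = - \frac{9}{2}$ ($O = \left(-3\right) \frac{1}{2} - 3 = - \frac{3}{2} - 3 = - \frac{9}{2} \approx -4.5$)
$W{\left(b,U \right)} = b + U^{2}$ ($W{\left(b,U \right)} = U^{2} + b = b + U^{2}$)
$- W{\left(O,6 \right)} = - (- \frac{9}{2} + 6^{2}) = - (- \frac{9}{2} + 36) = \left(-1\right) \frac{63}{2} = - \frac{63}{2}$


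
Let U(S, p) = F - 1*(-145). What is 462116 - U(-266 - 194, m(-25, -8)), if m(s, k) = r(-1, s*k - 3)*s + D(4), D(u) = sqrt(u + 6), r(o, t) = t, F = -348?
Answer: 462319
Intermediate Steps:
D(u) = sqrt(6 + u)
m(s, k) = sqrt(10) + s*(-3 + k*s) (m(s, k) = (s*k - 3)*s + sqrt(6 + 4) = (k*s - 3)*s + sqrt(10) = (-3 + k*s)*s + sqrt(10) = s*(-3 + k*s) + sqrt(10) = sqrt(10) + s*(-3 + k*s))
U(S, p) = -203 (U(S, p) = -348 - 1*(-145) = -348 + 145 = -203)
462116 - U(-266 - 194, m(-25, -8)) = 462116 - 1*(-203) = 462116 + 203 = 462319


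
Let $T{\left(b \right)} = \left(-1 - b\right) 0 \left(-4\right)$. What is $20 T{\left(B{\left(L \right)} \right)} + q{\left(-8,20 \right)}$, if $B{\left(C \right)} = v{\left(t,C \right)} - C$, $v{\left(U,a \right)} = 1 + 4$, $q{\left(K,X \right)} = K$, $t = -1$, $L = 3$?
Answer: $-8$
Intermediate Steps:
$v{\left(U,a \right)} = 5$
$B{\left(C \right)} = 5 - C$
$T{\left(b \right)} = 0$ ($T{\left(b \right)} = 0 \left(-4\right) = 0$)
$20 T{\left(B{\left(L \right)} \right)} + q{\left(-8,20 \right)} = 20 \cdot 0 - 8 = 0 - 8 = -8$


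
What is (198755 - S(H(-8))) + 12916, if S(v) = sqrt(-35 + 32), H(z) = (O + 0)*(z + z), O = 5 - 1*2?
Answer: 211671 - I*sqrt(3) ≈ 2.1167e+5 - 1.732*I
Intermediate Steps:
O = 3 (O = 5 - 2 = 3)
H(z) = 6*z (H(z) = (3 + 0)*(z + z) = 3*(2*z) = 6*z)
S(v) = I*sqrt(3) (S(v) = sqrt(-3) = I*sqrt(3))
(198755 - S(H(-8))) + 12916 = (198755 - I*sqrt(3)) + 12916 = 211671 - I*sqrt(3)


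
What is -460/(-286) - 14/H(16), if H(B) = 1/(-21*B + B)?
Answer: 640870/143 ≈ 4481.6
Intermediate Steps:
H(B) = -1/(20*B) (H(B) = 1/(-20*B) = -1/(20*B))
-460/(-286) - 14/H(16) = -460/(-286) - 14/((-1/20/16)) = -460*(-1/286) - 14/((-1/20*1/16)) = 230/143 - 14/(-1/320) = 230/143 - 14*(-320) = 230/143 + 4480 = 640870/143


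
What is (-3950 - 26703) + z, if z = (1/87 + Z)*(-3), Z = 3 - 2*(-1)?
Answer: -889373/29 ≈ -30668.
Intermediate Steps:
Z = 5 (Z = 3 + 2 = 5)
z = -436/29 (z = (1/87 + 5)*(-3) = (436/87)*(-3) = -436/29 ≈ -15.034)
(-3950 - 26703) + z = (-3950 - 26703) - 436/29 = -30653 - 436/29 = -889373/29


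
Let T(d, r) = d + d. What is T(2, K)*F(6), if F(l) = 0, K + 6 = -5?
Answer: 0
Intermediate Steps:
K = -11 (K = -6 - 5 = -11)
T(d, r) = 2*d
T(2, K)*F(6) = (2*2)*0 = 4*0 = 0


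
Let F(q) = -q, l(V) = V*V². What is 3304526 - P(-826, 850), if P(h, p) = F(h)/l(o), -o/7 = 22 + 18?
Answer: 5181496768059/1568000 ≈ 3.3045e+6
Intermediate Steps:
o = -280 (o = -7*(22 + 18) = -7*40 = -280)
l(V) = V³
P(h, p) = h/21952000 (P(h, p) = (-h)/((-280)³) = -h/(-21952000) = -h*(-1/21952000) = h/21952000)
3304526 - P(-826, 850) = 3304526 - (-826)/21952000 = 3304526 - 1*(-59/1568000) = 3304526 + 59/1568000 = 5181496768059/1568000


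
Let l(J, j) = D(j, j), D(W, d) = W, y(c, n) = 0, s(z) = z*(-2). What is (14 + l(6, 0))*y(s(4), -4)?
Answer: 0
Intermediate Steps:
s(z) = -2*z
l(J, j) = j
(14 + l(6, 0))*y(s(4), -4) = (14 + 0)*0 = 14*0 = 0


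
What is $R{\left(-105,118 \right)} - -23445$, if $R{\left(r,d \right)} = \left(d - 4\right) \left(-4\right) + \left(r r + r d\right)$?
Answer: $21624$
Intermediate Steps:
$R{\left(r,d \right)} = 16 + r^{2} - 4 d + d r$ ($R{\left(r,d \right)} = \left(-4 + d\right) \left(-4\right) + \left(r^{2} + d r\right) = \left(16 - 4 d\right) + \left(r^{2} + d r\right) = 16 + r^{2} - 4 d + d r$)
$R{\left(-105,118 \right)} - -23445 = \left(16 + \left(-105\right)^{2} - 472 + 118 \left(-105\right)\right) - -23445 = \left(16 + 11025 - 472 - 12390\right) + 23445 = -1821 + 23445 = 21624$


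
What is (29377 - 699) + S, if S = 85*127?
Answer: 39473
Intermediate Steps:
S = 10795
(29377 - 699) + S = (29377 - 699) + 10795 = 28678 + 10795 = 39473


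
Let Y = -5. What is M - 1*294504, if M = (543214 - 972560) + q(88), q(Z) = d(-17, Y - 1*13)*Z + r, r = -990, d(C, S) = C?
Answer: -726336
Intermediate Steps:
q(Z) = -990 - 17*Z (q(Z) = -17*Z - 990 = -990 - 17*Z)
M = -431832 (M = (543214 - 972560) + (-990 - 17*88) = -429346 + (-990 - 1496) = -429346 - 2486 = -431832)
M - 1*294504 = -431832 - 1*294504 = -431832 - 294504 = -726336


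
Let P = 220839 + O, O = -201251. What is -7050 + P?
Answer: 12538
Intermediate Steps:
P = 19588 (P = 220839 - 201251 = 19588)
-7050 + P = -7050 + 19588 = 12538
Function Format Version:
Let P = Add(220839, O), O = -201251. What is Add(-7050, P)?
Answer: 12538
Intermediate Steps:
P = 19588 (P = Add(220839, -201251) = 19588)
Add(-7050, P) = Add(-7050, 19588) = 12538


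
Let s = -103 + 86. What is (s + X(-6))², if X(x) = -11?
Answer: 784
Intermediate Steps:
s = -17
(s + X(-6))² = (-17 - 11)² = (-28)² = 784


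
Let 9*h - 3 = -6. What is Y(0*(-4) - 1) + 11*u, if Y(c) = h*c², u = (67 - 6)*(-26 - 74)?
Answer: -201301/3 ≈ -67100.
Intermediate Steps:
h = -⅓ (h = ⅓ + (⅑)*(-6) = ⅓ - ⅔ = -⅓ ≈ -0.33333)
u = -6100 (u = 61*(-100) = -6100)
Y(c) = -c²/3
Y(0*(-4) - 1) + 11*u = -(0*(-4) - 1)²/3 + 11*(-6100) = -(0 - 1)²/3 - 67100 = -⅓*(-1)² - 67100 = -⅓*1 - 67100 = -⅓ - 67100 = -201301/3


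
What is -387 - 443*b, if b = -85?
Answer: 37268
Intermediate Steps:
-387 - 443*b = -387 - 443*(-85) = -387 + 37655 = 37268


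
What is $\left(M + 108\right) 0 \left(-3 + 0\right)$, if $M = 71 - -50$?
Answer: $0$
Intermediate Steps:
$M = 121$ ($M = 71 + 50 = 121$)
$\left(M + 108\right) 0 \left(-3 + 0\right) = \left(121 + 108\right) 0 \left(-3 + 0\right) = 229 \cdot 0 \left(-3\right) = 229 \cdot 0 = 0$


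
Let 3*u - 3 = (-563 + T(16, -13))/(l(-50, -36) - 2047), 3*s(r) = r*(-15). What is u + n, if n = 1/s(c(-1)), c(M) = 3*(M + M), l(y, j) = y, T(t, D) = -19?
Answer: 23609/20970 ≈ 1.1258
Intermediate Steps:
c(M) = 6*M (c(M) = 3*(2*M) = 6*M)
s(r) = -5*r (s(r) = (r*(-15))/3 = (-15*r)/3 = -5*r)
u = 2291/2097 (u = 1 + ((-563 - 19)/(-50 - 2047))/3 = 1 + (-582/(-2097))/3 = 1 + (-582*(-1/2097))/3 = 1 + (1/3)*(194/699) = 1 + 194/2097 = 2291/2097 ≈ 1.0925)
n = 1/30 (n = 1/(-30*(-1)) = 1/(-5*(-6)) = 1/30 ≈ 0.033333)
u + n = 2291/2097 + 1/30 = 23609/20970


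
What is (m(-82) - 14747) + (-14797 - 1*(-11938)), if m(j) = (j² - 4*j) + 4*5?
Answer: -10534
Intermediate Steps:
m(j) = 20 + j² - 4*j (m(j) = (j² - 4*j) + 20 = 20 + j² - 4*j)
(m(-82) - 14747) + (-14797 - 1*(-11938)) = ((20 + (-82)² - 4*(-82)) - 14747) + (-14797 - 1*(-11938)) = ((20 + 6724 + 328) - 14747) + (-14797 + 11938) = (7072 - 14747) - 2859 = -7675 - 2859 = -10534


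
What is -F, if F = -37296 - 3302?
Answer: 40598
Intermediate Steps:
F = -40598
-F = -1*(-40598) = 40598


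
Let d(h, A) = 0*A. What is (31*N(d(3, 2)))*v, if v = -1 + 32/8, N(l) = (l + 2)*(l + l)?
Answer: 0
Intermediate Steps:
d(h, A) = 0
N(l) = 2*l*(2 + l) (N(l) = (2 + l)*(2*l) = 2*l*(2 + l))
v = 3 (v = -1 + 32*(⅛) = -1 + 4 = 3)
(31*N(d(3, 2)))*v = (31*(2*0*(2 + 0)))*3 = (31*(2*0*2))*3 = (31*0)*3 = 0*3 = 0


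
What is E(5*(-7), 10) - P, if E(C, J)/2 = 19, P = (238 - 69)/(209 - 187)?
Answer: 667/22 ≈ 30.318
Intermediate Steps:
P = 169/22 ≈ 7.6818
E(C, J) = 38 (E(C, J) = 2*19 = 38)
E(5*(-7), 10) - P = 38 - 1*169/22 = 38 - 169/22 = 667/22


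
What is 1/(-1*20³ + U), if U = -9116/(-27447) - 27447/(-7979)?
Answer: -218999613/1751170829627 ≈ -0.00012506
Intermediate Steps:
U = 826074373/218999613 (U = -9116*(-1/27447) - 27447*(-1/7979) = 9116/27447 + 27447/7979 = 826074373/218999613 ≈ 3.7720)
1/(-1*20³ + U) = 1/(-1*20³ + 826074373/218999613) = 1/(-1*8000 + 826074373/218999613) = 1/(-8000 + 826074373/218999613) = 1/(-1751170829627/218999613) = -218999613/1751170829627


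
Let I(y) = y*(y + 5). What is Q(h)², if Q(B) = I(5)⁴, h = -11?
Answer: 39062500000000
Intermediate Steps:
I(y) = y*(5 + y)
Q(B) = 6250000 (Q(B) = (5*(5 + 5))⁴ = (5*10)⁴ = 50⁴ = 6250000)
Q(h)² = 6250000² = 39062500000000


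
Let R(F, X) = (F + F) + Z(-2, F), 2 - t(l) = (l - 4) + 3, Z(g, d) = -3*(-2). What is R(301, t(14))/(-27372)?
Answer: -152/6843 ≈ -0.022212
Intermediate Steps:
Z(g, d) = 6
t(l) = 3 - l (t(l) = 2 - ((l - 4) + 3) = 2 - ((-4 + l) + 3) = 2 - (-1 + l) = 2 + (1 - l) = 3 - l)
R(F, X) = 6 + 2*F (R(F, X) = (F + F) + 6 = 2*F + 6 = 6 + 2*F)
R(301, t(14))/(-27372) = (6 + 2*301)/(-27372) = (6 + 602)*(-1/27372) = 608*(-1/27372) = -152/6843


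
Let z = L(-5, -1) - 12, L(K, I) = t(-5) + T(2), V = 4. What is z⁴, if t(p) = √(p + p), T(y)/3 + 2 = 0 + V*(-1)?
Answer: (30 - I*√10)⁴ ≈ 7.561e+5 - 3.3773e+5*I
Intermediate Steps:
T(y) = -18 (T(y) = -6 + 3*(0 + 4*(-1)) = -6 + 3*(0 - 4) = -6 + 3*(-4) = -6 - 12 = -18)
t(p) = √2*√p (t(p) = √(2*p) = √2*√p)
L(K, I) = -18 + I*√10 (L(K, I) = √2*√(-5) - 18 = √2*(I*√5) - 18 = I*√10 - 18 = -18 + I*√10)
z = -30 + I*√10 (z = (-18 + I*√10) - 12 = -30 + I*√10 ≈ -30.0 + 3.1623*I)
z⁴ = (-30 + I*√10)⁴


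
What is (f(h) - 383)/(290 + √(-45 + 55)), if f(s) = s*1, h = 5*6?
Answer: -10237/8409 + 353*√10/84090 ≈ -1.2041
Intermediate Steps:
h = 30
f(s) = s
(f(h) - 383)/(290 + √(-45 + 55)) = (30 - 383)/(290 + √(-45 + 55)) = -353/(290 + √10)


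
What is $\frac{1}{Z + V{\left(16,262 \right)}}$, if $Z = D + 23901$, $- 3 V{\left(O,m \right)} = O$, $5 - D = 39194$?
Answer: $- \frac{3}{45880} \approx -6.5388 \cdot 10^{-5}$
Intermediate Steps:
$D = -39189$ ($D = 5 - 39194 = -39189$)
$V{\left(O,m \right)} = - \frac{O}{3}$
$Z = -15288$ ($Z = -39189 + 23901 = -15288$)
$\frac{1}{Z + V{\left(16,262 \right)}} = \frac{1}{-15288 - \frac{16}{3}} = \frac{1}{- \frac{45880}{3}} = - \frac{3}{45880}$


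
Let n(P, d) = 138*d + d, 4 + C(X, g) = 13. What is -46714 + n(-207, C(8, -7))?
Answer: -45463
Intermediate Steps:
C(X, g) = 9 (C(X, g) = -4 + 13 = 9)
n(P, d) = 139*d
-46714 + n(-207, C(8, -7)) = -46714 + 139*9 = -46714 + 1251 = -45463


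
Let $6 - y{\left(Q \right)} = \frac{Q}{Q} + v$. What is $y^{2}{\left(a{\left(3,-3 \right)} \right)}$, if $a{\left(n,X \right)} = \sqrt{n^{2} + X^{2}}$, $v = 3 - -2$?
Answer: $0$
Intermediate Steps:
$v = 5$ ($v = 3 + 2 = 5$)
$a{\left(n,X \right)} = \sqrt{X^{2} + n^{2}}$
$y{\left(Q \right)} = 0$ ($y{\left(Q \right)} = 6 - \left(\frac{Q}{Q} + 5\right) = 6 - \left(1 + 5\right) = 6 - 6 = 0$)
$y^{2}{\left(a{\left(3,-3 \right)} \right)} = 0^{2} = 0$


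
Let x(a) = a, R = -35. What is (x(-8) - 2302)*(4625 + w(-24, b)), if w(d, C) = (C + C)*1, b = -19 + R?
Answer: -10434270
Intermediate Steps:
b = -54 (b = -19 - 35 = -54)
w(d, C) = 2*C (w(d, C) = (2*C)*1 = 2*C)
(x(-8) - 2302)*(4625 + w(-24, b)) = (-8 - 2302)*(4625 + 2*(-54)) = -2310*(4625 - 108) = -2310*4517 = -10434270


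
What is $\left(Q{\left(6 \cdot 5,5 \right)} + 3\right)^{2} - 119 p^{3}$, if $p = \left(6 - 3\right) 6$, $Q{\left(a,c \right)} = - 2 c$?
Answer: $-693959$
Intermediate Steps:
$p = 18$ ($p = 3 \cdot 6 = 18$)
$\left(Q{\left(6 \cdot 5,5 \right)} + 3\right)^{2} - 119 p^{3} = \left(\left(-2\right) 5 + 3\right)^{2} - 119 \cdot 18^{3} = \left(-10 + 3\right)^{2} - 694008 = \left(-7\right)^{2} - 694008 = 49 - 694008 = -693959$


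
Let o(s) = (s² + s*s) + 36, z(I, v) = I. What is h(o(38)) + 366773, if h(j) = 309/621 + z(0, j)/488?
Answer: 75922114/207 ≈ 3.6677e+5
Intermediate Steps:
o(s) = 36 + 2*s² (o(s) = (s² + s²) + 36 = 2*s² + 36 = 36 + 2*s²)
h(j) = 103/207 (h(j) = 309/621 + 0/488 = 309*(1/621) + 0*(1/488) = 103/207 + 0 = 103/207)
h(o(38)) + 366773 = 103/207 + 366773 = 75922114/207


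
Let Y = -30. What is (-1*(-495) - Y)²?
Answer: 275625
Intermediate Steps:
(-1*(-495) - Y)² = (-1*(-495) - 1*(-30))² = (495 + 30)² = 525² = 275625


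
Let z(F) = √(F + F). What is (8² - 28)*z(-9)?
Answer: 108*I*√2 ≈ 152.74*I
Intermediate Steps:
z(F) = √2*√F (z(F) = √(2*F) = √2*√F)
(8² - 28)*z(-9) = (8² - 28)*(√2*√(-9)) = (64 - 28)*(√2*(3*I)) = 36*(3*I*√2) = 108*I*√2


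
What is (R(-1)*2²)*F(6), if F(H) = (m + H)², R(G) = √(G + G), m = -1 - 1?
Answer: 64*I*√2 ≈ 90.51*I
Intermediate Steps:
m = -2
R(G) = √2*√G (R(G) = √(2*G) = √2*√G)
F(H) = (-2 + H)²
(R(-1)*2²)*F(6) = ((√2*√(-1))*2²)*(-2 + 6)² = ((√2*I)*4)*4² = ((I*√2)*4)*16 = (4*I*√2)*16 = 64*I*√2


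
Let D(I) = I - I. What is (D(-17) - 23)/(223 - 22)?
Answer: -23/201 ≈ -0.11443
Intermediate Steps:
D(I) = 0
(D(-17) - 23)/(223 - 22) = (0 - 23)/(223 - 22) = -23/201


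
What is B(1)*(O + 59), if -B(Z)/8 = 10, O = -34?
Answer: -2000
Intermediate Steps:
B(Z) = -80 (B(Z) = -8*10 = -80)
B(1)*(O + 59) = -80*(-34 + 59) = -80*25 = -2000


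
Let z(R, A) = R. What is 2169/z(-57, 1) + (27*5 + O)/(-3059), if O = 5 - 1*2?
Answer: -5067/133 ≈ -38.098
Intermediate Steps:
O = 3 (O = 5 - 2 = 3)
2169/z(-57, 1) + (27*5 + O)/(-3059) = 2169/(-57) + (27*5 + 3)/(-3059) = 2169*(-1/57) + (135 + 3)*(-1/3059) = -723/19 + 138*(-1/3059) = -723/19 - 6/133 = -5067/133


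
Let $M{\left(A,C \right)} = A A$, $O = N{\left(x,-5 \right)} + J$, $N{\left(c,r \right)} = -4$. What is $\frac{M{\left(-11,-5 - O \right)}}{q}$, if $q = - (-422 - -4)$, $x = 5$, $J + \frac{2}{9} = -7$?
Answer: $\frac{11}{38} \approx 0.28947$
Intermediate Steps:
$J = - \frac{65}{9}$ ($J = - \frac{2}{9} - 7 = - \frac{65}{9} \approx -7.2222$)
$O = - \frac{101}{9}$ ($O = -4 - \frac{65}{9} = - \frac{101}{9} \approx -11.222$)
$M{\left(A,C \right)} = A^{2}$
$q = 418$ ($q = - (-422 + 4) = \left(-1\right) \left(-418\right) = 418$)
$\frac{M{\left(-11,-5 - O \right)}}{q} = \frac{\left(-11\right)^{2}}{418} = 121 \cdot \frac{1}{418} = \frac{11}{38}$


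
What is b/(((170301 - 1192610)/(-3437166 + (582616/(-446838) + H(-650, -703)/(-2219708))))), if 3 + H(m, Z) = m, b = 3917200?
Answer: 238470321526499012091100/18106733256261231 ≈ 1.3170e+7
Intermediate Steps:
H(m, Z) = -3 + m
b/(((170301 - 1192610)/(-3437166 + (582616/(-446838) + H(-650, -703)/(-2219708))))) = 3917200/(((170301 - 1192610)/(-3437166 + (582616/(-446838) + (-3 - 650)/(-2219708))))) = 3917200/((-1022309/(-3437166 + (582616*(-1/446838) - 653*(-1/2219708))))) = 3917200/((-1022309/(-3437166 + (-291308/223419 + 653/2219708)))) = 3917200/((-1022309/(-3437166 - 646472805457/495924941652))) = 3917200/((-1022309/(-1704576994471043689/495924941652))) = 3917200/((-1022309*(-495924941652/1704576994471043689))) = 3917200/(506988531175314468/1704576994471043689) = 3917200*(1704576994471043689/506988531175314468) = 238470321526499012091100/18106733256261231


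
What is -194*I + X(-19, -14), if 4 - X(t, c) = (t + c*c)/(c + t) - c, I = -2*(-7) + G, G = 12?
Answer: -55535/11 ≈ -5048.6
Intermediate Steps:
I = 26 (I = -2*(-7) + 12 = 14 + 12 = 26)
X(t, c) = 4 + c - (t + c²)/(c + t) (X(t, c) = 4 - ((t + c*c)/(c + t) - c) = 4 - ((t + c²)/(c + t) - c) = 4 - (-c + (t + c²)/(c + t)) = 4 + (c - (t + c²)/(c + t)) = 4 + c - (t + c²)/(c + t))
-194*I + X(-19, -14) = -194*26 + (3*(-19) + 4*(-14) - 14*(-19))/(-14 - 19) = -5044 + (-57 - 56 + 266)/(-33) = -5044 - 1/33*153 = -5044 - 51/11 = -55535/11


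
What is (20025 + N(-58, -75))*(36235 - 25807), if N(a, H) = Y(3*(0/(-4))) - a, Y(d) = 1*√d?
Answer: 209425524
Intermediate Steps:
Y(d) = √d
N(a, H) = -a (N(a, H) = √(3*(0/(-4))) - a = √(3*(0*(-¼))) - a = √(3*0) - a = √0 - a = 0 - a = -a)
(20025 + N(-58, -75))*(36235 - 25807) = (20025 - 1*(-58))*(36235 - 25807) = (20025 + 58)*10428 = 20083*10428 = 209425524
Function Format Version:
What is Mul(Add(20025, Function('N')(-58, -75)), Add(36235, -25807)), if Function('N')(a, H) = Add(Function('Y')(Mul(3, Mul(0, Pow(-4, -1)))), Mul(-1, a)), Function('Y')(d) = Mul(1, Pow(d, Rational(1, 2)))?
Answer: 209425524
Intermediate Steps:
Function('Y')(d) = Pow(d, Rational(1, 2))
Function('N')(a, H) = Mul(-1, a) (Function('N')(a, H) = Add(Pow(Mul(3, Mul(0, Pow(-4, -1))), Rational(1, 2)), Mul(-1, a)) = Add(Pow(Mul(3, Mul(0, Rational(-1, 4))), Rational(1, 2)), Mul(-1, a)) = Add(Pow(Mul(3, 0), Rational(1, 2)), Mul(-1, a)) = Add(Pow(0, Rational(1, 2)), Mul(-1, a)) = Add(0, Mul(-1, a)) = Mul(-1, a))
Mul(Add(20025, Function('N')(-58, -75)), Add(36235, -25807)) = Mul(Add(20025, Mul(-1, -58)), Add(36235, -25807)) = Mul(Add(20025, 58), 10428) = Mul(20083, 10428) = 209425524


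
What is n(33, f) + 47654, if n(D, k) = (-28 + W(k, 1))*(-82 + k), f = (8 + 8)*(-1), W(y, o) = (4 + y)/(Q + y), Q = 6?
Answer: 251402/5 ≈ 50280.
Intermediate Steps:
W(y, o) = (4 + y)/(6 + y)
f = -16 (f = 16*(-1) = -16)
n(D, k) = (-82 + k)*(-28 + (4 + k)/(6 + k)) (n(D, k) = (-28 + (4 + k)/(6 + k))*(-82 + k) = (-82 + k)*(-28 + (4 + k)/(6 + k)))
n(33, f) + 47654 = (13448 - 27*(-16)² + 2050*(-16))/(6 - 16) + 47654 = (13448 - 27*256 - 32800)/(-10) + 47654 = -(13448 - 6912 - 32800)/10 + 47654 = -⅒*(-26264) + 47654 = 13132/5 + 47654 = 251402/5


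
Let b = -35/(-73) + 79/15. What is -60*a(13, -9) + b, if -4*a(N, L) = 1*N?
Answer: 219817/1095 ≈ 200.75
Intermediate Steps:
a(N, L) = -N/4
b = 6292/1095 (b = -35*(-1/73) + 79*(1/15) = 35/73 + 79/15 = 6292/1095 ≈ 5.7461)
-60*a(13, -9) + b = -(-15)*13 + 6292/1095 = -60*(-13/4) + 6292/1095 = 195 + 6292/1095 = 219817/1095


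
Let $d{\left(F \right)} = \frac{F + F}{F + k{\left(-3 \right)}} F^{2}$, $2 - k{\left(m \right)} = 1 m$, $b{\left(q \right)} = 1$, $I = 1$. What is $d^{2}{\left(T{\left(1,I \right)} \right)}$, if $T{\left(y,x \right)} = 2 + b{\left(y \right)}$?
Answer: $\frac{729}{16} \approx 45.563$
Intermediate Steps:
$T{\left(y,x \right)} = 3$ ($T{\left(y,x \right)} = 2 + 1 = 3$)
$k{\left(m \right)} = 2 - m$ ($k{\left(m \right)} = 2 - 1 m = 2 - m$)
$d{\left(F \right)} = \frac{2 F^{3}}{5 + F}$ ($d{\left(F \right)} = \frac{F + F}{F + \left(2 - -3\right)} F^{2} = \frac{2 F}{F + \left(2 + 3\right)} F^{2} = \frac{2 F}{F + 5} F^{2} = \frac{2 F}{5 + F} F^{2} = \frac{2 F^{3}}{5 + F}$)
$d^{2}{\left(T{\left(1,I \right)} \right)} = \left(\frac{2 \cdot 3^{3}}{5 + 3}\right)^{2} = \left(2 \cdot 27 \cdot \frac{1}{8}\right)^{2} = \left(\frac{27}{4}\right)^{2} = \frac{729}{16}$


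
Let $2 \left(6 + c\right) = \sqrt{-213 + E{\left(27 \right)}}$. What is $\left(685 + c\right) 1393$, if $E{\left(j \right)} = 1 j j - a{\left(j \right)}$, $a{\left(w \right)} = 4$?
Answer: $945847 + 11144 \sqrt{2} \approx 9.6161 \cdot 10^{5}$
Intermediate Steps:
$E{\left(j \right)} = -4 + j^{2}$ ($E{\left(j \right)} = 1 j j - 4 = j j - 4 = j^{2} - 4 = -4 + j^{2}$)
$c = -6 + 8 \sqrt{2}$ ($c = -6 + \frac{\sqrt{-213 - \left(4 - 27^{2}\right)}}{2} = -6 + \frac{\sqrt{-213 + \left(-4 + 729\right)}}{2} = -6 + \frac{\sqrt{-213 + 725}}{2} = -6 + \frac{\sqrt{512}}{2} = -6 + \frac{16 \sqrt{2}}{2} = -6 + 8 \sqrt{2} \approx 5.3137$)
$\left(685 + c\right) 1393 = \left(685 - \left(6 - 8 \sqrt{2}\right)\right) 1393 = \left(679 + 8 \sqrt{2}\right) 1393 = 945847 + 11144 \sqrt{2}$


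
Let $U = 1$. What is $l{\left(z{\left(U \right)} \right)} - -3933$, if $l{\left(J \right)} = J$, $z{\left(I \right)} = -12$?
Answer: $3921$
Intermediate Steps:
$l{\left(z{\left(U \right)} \right)} - -3933 = -12 - -3933 = -12 + 3933 = 3921$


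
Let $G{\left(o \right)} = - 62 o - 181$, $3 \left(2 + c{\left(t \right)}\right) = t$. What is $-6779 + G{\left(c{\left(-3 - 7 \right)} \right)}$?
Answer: $- \frac{19888}{3} \approx -6629.3$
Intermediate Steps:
$c{\left(t \right)} = -2 + \frac{t}{3}$
$G{\left(o \right)} = -181 - 62 o$
$-6779 + G{\left(c{\left(-3 - 7 \right)} \right)} = -6779 - \left(181 + 62 \left(-2 + \frac{-3 - 7}{3}\right)\right) = -6779 - \left(181 + 62 \left(-2 + \frac{1}{3} \left(-10\right)\right)\right) = -6779 - \left(181 + 62 \left(-2 - \frac{10}{3}\right)\right) = -6779 - - \frac{449}{3} = -6779 + \left(-181 + \frac{992}{3}\right) = -6779 + \frac{449}{3} = - \frac{19888}{3}$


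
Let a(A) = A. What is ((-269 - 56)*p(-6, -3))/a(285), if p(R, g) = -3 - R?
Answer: -65/19 ≈ -3.4211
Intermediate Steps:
((-269 - 56)*p(-6, -3))/a(285) = ((-269 - 56)*(-3 - 1*(-6)))/285 = -325*(-3 + 6)*(1/285) = -325*3*(1/285) = -975*1/285 = -65/19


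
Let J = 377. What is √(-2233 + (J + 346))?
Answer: I*√1510 ≈ 38.859*I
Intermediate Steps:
√(-2233 + (J + 346)) = √(-2233 + (377 + 346)) = √(-2233 + 723) = √(-1510) = I*√1510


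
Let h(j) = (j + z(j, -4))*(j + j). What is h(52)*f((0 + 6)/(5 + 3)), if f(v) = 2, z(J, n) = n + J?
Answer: 20800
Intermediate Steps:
z(J, n) = J + n
h(j) = 2*j*(-4 + 2*j) (h(j) = (j + (j - 4))*(j + j) = (j + (-4 + j))*(2*j) = (-4 + 2*j)*(2*j) = 2*j*(-4 + 2*j))
h(52)*f((0 + 6)/(5 + 3)) = (4*52*(-2 + 52))*2 = (4*52*50)*2 = 10400*2 = 20800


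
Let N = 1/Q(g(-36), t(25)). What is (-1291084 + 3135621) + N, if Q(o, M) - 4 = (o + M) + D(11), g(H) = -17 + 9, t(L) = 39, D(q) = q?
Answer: 84848703/46 ≈ 1.8445e+6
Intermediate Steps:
g(H) = -8
Q(o, M) = 15 + M + o (Q(o, M) = 4 + ((o + M) + 11) = 4 + ((M + o) + 11) = 4 + (11 + M + o) = 15 + M + o)
N = 1/46 (N = 1/(15 + 39 - 8) = 1/46 ≈ 0.021739)
(-1291084 + 3135621) + N = (-1291084 + 3135621) + 1/46 = 1844537 + 1/46 = 84848703/46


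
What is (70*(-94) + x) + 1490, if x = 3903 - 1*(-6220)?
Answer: 5033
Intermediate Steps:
x = 10123 (x = 3903 + 6220 = 10123)
(70*(-94) + x) + 1490 = (70*(-94) + 10123) + 1490 = (-6580 + 10123) + 1490 = 3543 + 1490 = 5033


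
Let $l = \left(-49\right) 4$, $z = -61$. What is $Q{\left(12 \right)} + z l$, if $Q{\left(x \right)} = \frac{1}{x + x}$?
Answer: $\frac{286945}{24} \approx 11956.0$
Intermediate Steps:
$l = -196$
$Q{\left(x \right)} = \frac{1}{2 x}$
$Q{\left(12 \right)} + z l = \frac{1}{2 \cdot 12} - -11956 = \frac{1}{2} \cdot \frac{1}{12} + 11956 = \frac{1}{24} + 11956 = \frac{286945}{24}$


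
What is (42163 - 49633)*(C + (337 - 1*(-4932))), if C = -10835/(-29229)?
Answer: -383505905640/9743 ≈ -3.9362e+7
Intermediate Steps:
C = 10835/29229 (C = -10835*(-1/29229) = 10835/29229 ≈ 0.37069)
(42163 - 49633)*(C + (337 - 1*(-4932))) = (42163 - 49633)*(10835/29229 + (337 - 1*(-4932))) = -7470*(10835/29229 + (337 + 4932)) = -7470*(10835/29229 + 5269) = -7470*154018436/29229 = -383505905640/9743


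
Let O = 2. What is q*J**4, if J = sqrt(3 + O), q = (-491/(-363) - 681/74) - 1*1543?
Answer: -1041473375/26862 ≈ -38771.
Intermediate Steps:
q = -41658935/26862 (q = (-491*(-1/363) - 681*1/74) - 1543 = (491/363 - 681/74) - 1543 = -210869/26862 - 1543 = -41658935/26862 ≈ -1550.8)
J = sqrt(5) (J = sqrt(3 + 2) = sqrt(5) ≈ 2.2361)
q*J**4 = -41658935*(sqrt(5))**4/26862 = -41658935/26862*25 = -1041473375/26862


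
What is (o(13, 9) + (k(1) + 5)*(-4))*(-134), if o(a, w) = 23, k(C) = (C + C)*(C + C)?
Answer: 1742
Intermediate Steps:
k(C) = 4*C² (k(C) = (2*C)*(2*C) = 4*C²)
(o(13, 9) + (k(1) + 5)*(-4))*(-134) = (23 + (4*1² + 5)*(-4))*(-134) = (23 + (4*1 + 5)*(-4))*(-134) = (23 + (4 + 5)*(-4))*(-134) = (23 + 9*(-4))*(-134) = (23 - 36)*(-134) = -13*(-134) = 1742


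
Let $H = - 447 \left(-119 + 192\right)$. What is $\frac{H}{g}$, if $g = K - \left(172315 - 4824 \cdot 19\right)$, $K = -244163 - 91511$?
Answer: $\frac{32631}{416333} \approx 0.078377$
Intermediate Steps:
$H = -32631$ ($H = \left(-447\right) 73 = -32631$)
$K = -335674$
$g = -416333$ ($g = -335674 - \left(172315 - 4824 \cdot 19\right) = -335674 - \left(172315 - 91656\right) = -335674 - 80659 = -416333$)
$\frac{H}{g} = - \frac{32631}{-416333} = \left(-32631\right) \left(- \frac{1}{416333}\right) = \frac{32631}{416333}$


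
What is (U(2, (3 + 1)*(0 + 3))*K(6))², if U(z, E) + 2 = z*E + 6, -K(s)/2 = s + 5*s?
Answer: 4064256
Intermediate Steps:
K(s) = -12*s (K(s) = -2*(s + 5*s) = -12*s)
U(z, E) = 4 + E*z (U(z, E) = -2 + (z*E + 6) = -2 + (E*z + 6) = -2 + (6 + E*z) = 4 + E*z)
(U(2, (3 + 1)*(0 + 3))*K(6))² = ((4 + ((3 + 1)*(0 + 3))*2)*(-12*6))² = ((4 + (4*3)*2)*(-72))² = ((4 + 12*2)*(-72))² = ((4 + 24)*(-72))² = (28*(-72))² = (-2016)² = 4064256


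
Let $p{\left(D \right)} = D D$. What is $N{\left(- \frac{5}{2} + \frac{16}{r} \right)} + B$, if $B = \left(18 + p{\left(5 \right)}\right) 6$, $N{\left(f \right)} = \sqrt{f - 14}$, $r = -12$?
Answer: $258 + \frac{i \sqrt{642}}{6} \approx 258.0 + 4.223 i$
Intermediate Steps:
$p{\left(D \right)} = D^{2}$
$N{\left(f \right)} = \sqrt{-14 + f}$
$B = 258$ ($B = \left(18 + 5^{2}\right) 6 = \left(18 + 25\right) 6 = 43 \cdot 6 = 258$)
$N{\left(- \frac{5}{2} + \frac{16}{r} \right)} + B = \sqrt{-14 + \left(- \frac{5}{2} + \frac{16}{-12}\right)} + 258 = \sqrt{-14 + \left(\left(-5\right) \frac{1}{2} + 16 \left(- \frac{1}{12}\right)\right)} + 258 = \sqrt{-14 - \frac{23}{6}} + 258 = \sqrt{- \frac{107}{6}} + 258 = \frac{i \sqrt{642}}{6} + 258 = 258 + \frac{i \sqrt{642}}{6}$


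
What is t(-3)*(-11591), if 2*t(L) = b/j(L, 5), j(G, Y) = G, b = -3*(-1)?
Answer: 11591/2 ≈ 5795.5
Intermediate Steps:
b = 3
t(L) = 3/(2*L) (t(L) = (3/L)/2 = 3/(2*L))
t(-3)*(-11591) = ((3/2)/(-3))*(-11591) = ((3/2)*(-⅓))*(-11591) = -½*(-11591) = 11591/2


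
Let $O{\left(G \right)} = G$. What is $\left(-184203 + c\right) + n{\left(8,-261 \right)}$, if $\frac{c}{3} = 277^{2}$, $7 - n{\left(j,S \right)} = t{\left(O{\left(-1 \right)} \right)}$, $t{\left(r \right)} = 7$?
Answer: $45984$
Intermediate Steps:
$n{\left(j,S \right)} = 0$ ($n{\left(j,S \right)} = 7 - 7 = 0$)
$c = 230187$ ($c = 3 \cdot 277^{2} = 3 \cdot 76729 = 230187$)
$\left(-184203 + c\right) + n{\left(8,-261 \right)} = \left(-184203 + 230187\right) + 0 = 45984 + 0 = 45984$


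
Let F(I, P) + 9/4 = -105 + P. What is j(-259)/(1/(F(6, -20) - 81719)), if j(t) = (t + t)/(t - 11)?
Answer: -16958543/108 ≈ -1.5702e+5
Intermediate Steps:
F(I, P) = -429/4 + P (F(I, P) = -9/4 + (-105 + P) = -429/4 + P)
j(t) = 2*t/(-11 + t) (j(t) = (2*t)/(-11 + t) = 2*t/(-11 + t))
j(-259)/(1/(F(6, -20) - 81719)) = (2*(-259)/(-11 - 259))/(1/((-429/4 - 20) - 81719)) = (2*(-259)/(-270))/(1/(-509/4 - 81719)) = (2*(-259)*(-1/270))/(1/(-327385/4)) = 259/(135*(-4/327385)) = (259/135)*(-327385/4) = -16958543/108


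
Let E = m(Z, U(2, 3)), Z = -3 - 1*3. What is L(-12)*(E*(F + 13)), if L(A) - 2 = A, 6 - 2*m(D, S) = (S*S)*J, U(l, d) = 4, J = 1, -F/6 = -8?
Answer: 3050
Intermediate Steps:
F = 48 (F = -6*(-8) = 48)
Z = -6 (Z = -3 - 3 = -6)
m(D, S) = 3 - S²/2 (m(D, S) = 3 - S*S/2 = 3 - S²/2)
E = -5 (E = 3 - ½*4² = 3 - ½*16 = 3 - 8 = -5)
L(A) = 2 + A
L(-12)*(E*(F + 13)) = (2 - 12)*(-5*(48 + 13)) = -(-50)*61 = -10*(-305) = 3050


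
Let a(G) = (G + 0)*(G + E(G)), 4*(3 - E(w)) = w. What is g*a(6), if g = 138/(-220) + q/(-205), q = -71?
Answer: -11403/902 ≈ -12.642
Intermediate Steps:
E(w) = 3 - w/4
a(G) = G*(3 + 3*G/4) (a(G) = (G + 0)*(G + (3 - G/4)) = G*(3 + 3*G/4))
g = -1267/4510 (g = 138/(-220) - 71/(-205) = 138*(-1/220) - 71*(-1/205) = -69/110 + 71/205 = -1267/4510 ≈ -0.28093)
g*a(6) = -3801*6*(4 + 6)/18040 = -3801*6*10/18040 = -1267/4510*45 = -11403/902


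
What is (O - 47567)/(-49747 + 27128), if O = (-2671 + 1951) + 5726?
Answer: 42561/22619 ≈ 1.8816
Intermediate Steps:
O = 5006 (O = -720 + 5726 = 5006)
(O - 47567)/(-49747 + 27128) = (5006 - 47567)/(-49747 + 27128) = -42561/(-22619) = -42561*(-1/22619) = 42561/22619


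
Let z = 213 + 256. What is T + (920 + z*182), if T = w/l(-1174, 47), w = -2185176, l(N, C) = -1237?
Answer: 108911062/1237 ≈ 88045.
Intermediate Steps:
z = 469
T = 2185176/1237 (T = -2185176/(-1237) = -2185176*(-1/1237) = 2185176/1237 ≈ 1766.5)
T + (920 + z*182) = 2185176/1237 + (920 + 469*182) = 2185176/1237 + (920 + 85358) = 2185176/1237 + 86278 = 108911062/1237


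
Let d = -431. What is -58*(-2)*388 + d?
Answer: 44577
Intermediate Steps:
-58*(-2)*388 + d = -58*(-2)*388 - 431 = 116*388 - 431 = 45008 - 431 = 44577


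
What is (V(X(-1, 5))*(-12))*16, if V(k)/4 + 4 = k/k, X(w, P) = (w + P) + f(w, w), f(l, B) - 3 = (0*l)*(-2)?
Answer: 2304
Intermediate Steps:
f(l, B) = 3 (f(l, B) = 3 + (0*l)*(-2) = 3 + 0*(-2) = 3 + 0 = 3)
X(w, P) = 3 + P + w (X(w, P) = (w + P) + 3 = (P + w) + 3 = 3 + P + w)
V(k) = -12 (V(k) = -16 + 4*(k/k) = -16 + 4*1 = -16 + 4 = -12)
(V(X(-1, 5))*(-12))*16 = -12*(-12)*16 = 144*16 = 2304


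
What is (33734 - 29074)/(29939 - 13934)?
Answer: 932/3201 ≈ 0.29116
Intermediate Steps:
(33734 - 29074)/(29939 - 13934) = 4660/16005 = 4660*(1/16005) = 932/3201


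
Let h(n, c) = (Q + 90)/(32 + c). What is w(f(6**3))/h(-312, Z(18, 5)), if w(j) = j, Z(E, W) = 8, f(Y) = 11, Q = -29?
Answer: 440/61 ≈ 7.2131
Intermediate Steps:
h(n, c) = 61/(32 + c) (h(n, c) = (-29 + 90)/(32 + c) = 61/(32 + c))
w(f(6**3))/h(-312, Z(18, 5)) = 11/((61/(32 + 8))) = 11/((61/40)) = 11/((61*(1/40))) = 11/(61/40) = 11*(40/61) = 440/61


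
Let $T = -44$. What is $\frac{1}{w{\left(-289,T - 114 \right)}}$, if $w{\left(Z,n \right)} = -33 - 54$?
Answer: $- \frac{1}{87} \approx -0.011494$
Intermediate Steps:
$w{\left(Z,n \right)} = -87$
$\frac{1}{w{\left(-289,T - 114 \right)}} = \frac{1}{-87} = - \frac{1}{87}$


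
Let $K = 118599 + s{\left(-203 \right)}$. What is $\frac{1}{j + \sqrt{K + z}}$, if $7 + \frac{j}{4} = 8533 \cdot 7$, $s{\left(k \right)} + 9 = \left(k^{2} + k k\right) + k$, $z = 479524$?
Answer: $\frac{238896}{57070618487} - \frac{\sqrt{680329}}{57070618487} \approx 4.1715 \cdot 10^{-6}$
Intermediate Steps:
$s{\left(k \right)} = -9 + k + 2 k^{2}$ ($s{\left(k \right)} = -9 + \left(\left(k^{2} + k k\right) + k\right) = -9 + \left(\left(k^{2} + k^{2}\right) + k\right) = -9 + \left(2 k^{2} + k\right) = -9 + \left(k + 2 k^{2}\right) = -9 + k + 2 k^{2}$)
$K = 200805$ ($K = 118599 - \left(212 - 82418\right) = 118599 - -82206 = 118599 + 82206 = 200805$)
$j = 238896$ ($j = -28 + 4 \cdot 8533 \cdot 7 = -28 + 4 \cdot 59731 = -28 + 238924 = 238896$)
$\frac{1}{j + \sqrt{K + z}} = \frac{1}{238896 + \sqrt{200805 + 479524}} = \frac{1}{238896 + \sqrt{680329}}$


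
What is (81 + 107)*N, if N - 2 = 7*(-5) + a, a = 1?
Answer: -6016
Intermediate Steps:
N = -32 (N = 2 + (7*(-5) + 1) = 2 + (-35 + 1) = 2 - 34 = -32)
(81 + 107)*N = (81 + 107)*(-32) = 188*(-32) = -6016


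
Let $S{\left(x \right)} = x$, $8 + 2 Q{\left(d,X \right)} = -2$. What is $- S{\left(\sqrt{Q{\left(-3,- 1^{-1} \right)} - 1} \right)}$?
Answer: $- i \sqrt{6} \approx - 2.4495 i$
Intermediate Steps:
$Q{\left(d,X \right)} = -5$ ($Q{\left(d,X \right)} = -4 + \frac{1}{2} \left(-2\right) = -4 - 1 = -5$)
$- S{\left(\sqrt{Q{\left(-3,- 1^{-1} \right)} - 1} \right)} = - \sqrt{-5 - 1} = - \sqrt{-6} = - i \sqrt{6}$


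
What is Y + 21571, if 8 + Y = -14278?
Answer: 7285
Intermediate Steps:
Y = -14286 (Y = -8 - 14278 = -14286)
Y + 21571 = -14286 + 21571 = 7285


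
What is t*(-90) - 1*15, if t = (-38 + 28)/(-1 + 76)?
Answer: -3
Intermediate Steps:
t = -2/15 (t = -10/75 = -10*1/75 = -2/15 ≈ -0.13333)
t*(-90) - 1*15 = -2/15*(-90) - 1*15 = 12 - 15 = -3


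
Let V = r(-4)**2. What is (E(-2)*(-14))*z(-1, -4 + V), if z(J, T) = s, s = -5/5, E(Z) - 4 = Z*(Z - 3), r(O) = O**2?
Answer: 196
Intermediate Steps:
E(Z) = 4 + Z*(-3 + Z) (E(Z) = 4 + Z*(Z - 3) = 4 + Z*(-3 + Z))
V = 256 (V = ((-4)**2)**2 = 16**2 = 256)
s = -1 (s = -5*1/5 = -1)
z(J, T) = -1
(E(-2)*(-14))*z(-1, -4 + V) = ((4 + (-2)**2 - 3*(-2))*(-14))*(-1) = ((4 + 4 + 6)*(-14))*(-1) = (14*(-14))*(-1) = -196*(-1) = 196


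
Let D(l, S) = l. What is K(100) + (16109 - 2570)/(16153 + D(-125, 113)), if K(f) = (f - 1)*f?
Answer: 158690739/16028 ≈ 9900.8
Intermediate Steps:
K(f) = f*(-1 + f) (K(f) = (-1 + f)*f = f*(-1 + f))
K(100) + (16109 - 2570)/(16153 + D(-125, 113)) = 100*(-1 + 100) + (16109 - 2570)/(16153 - 125) = 100*99 + 13539/16028 = 9900 + 13539*(1/16028) = 9900 + 13539/16028 = 158690739/16028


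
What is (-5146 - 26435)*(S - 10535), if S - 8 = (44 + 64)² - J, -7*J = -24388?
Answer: 74120607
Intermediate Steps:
J = 3484 (J = -⅐*(-24388) = 3484)
S = 8188 (S = 8 + ((44 + 64)² - 1*3484) = 8 + (108² - 3484) = 8 + (11664 - 3484) = 8 + 8180 = 8188)
(-5146 - 26435)*(S - 10535) = (-5146 - 26435)*(8188 - 10535) = -31581*(-2347) = 74120607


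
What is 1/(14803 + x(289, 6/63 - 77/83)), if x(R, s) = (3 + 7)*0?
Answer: 1/14803 ≈ 6.7554e-5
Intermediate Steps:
x(R, s) = 0 (x(R, s) = 10*0 = 0)
1/(14803 + x(289, 6/63 - 77/83)) = 1/(14803 + 0) = 1/14803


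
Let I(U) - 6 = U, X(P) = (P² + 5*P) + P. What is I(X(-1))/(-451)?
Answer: -1/451 ≈ -0.0022173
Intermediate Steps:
X(P) = P² + 6*P
I(U) = 6 + U
I(X(-1))/(-451) = (6 - (6 - 1))/(-451) = (6 - 1*5)*(-1/451) = (6 - 5)*(-1/451) = 1*(-1/451) = -1/451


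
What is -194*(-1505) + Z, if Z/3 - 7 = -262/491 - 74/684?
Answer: 16343796463/55974 ≈ 2.9199e+5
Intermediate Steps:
Z = 1067683/55974 (Z = 21 + 3*(-262/491 - 74/684) = 21 + 3*(-262*1/491 - 74*1/684) = 21 + 3*(-262/491 - 37/342) = 21 + 3*(-107771/167922) = 21 - 107771/55974 = 1067683/55974 ≈ 19.075)
-194*(-1505) + Z = -194*(-1505) + 1067683/55974 = 291970 + 1067683/55974 = 16343796463/55974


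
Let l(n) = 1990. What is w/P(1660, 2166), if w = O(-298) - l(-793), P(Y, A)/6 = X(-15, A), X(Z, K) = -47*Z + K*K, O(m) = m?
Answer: -1144/14076783 ≈ -8.1269e-5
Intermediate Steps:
X(Z, K) = K² - 47*Z (X(Z, K) = -47*Z + K² = K² - 47*Z)
P(Y, A) = 4230 + 6*A² (P(Y, A) = 6*(A² - 47*(-15)) = 6*(A² + 705) = 6*(705 + A²) = 4230 + 6*A²)
w = -2288 (w = -298 - 1*1990 = -298 - 1990 = -2288)
w/P(1660, 2166) = -2288/(4230 + 6*2166²) = -2288/(4230 + 6*4691556) = -2288/(4230 + 28149336) = -2288/28153566 = -2288*1/28153566 = -1144/14076783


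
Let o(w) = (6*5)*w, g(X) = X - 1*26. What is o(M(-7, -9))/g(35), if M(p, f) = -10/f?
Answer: 100/27 ≈ 3.7037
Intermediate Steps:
g(X) = -26 + X (g(X) = X - 26 = -26 + X)
o(w) = 30*w
o(M(-7, -9))/g(35) = (30*(-10/(-9)))/(-26 + 35) = (30*(-10*(-1/9)))/9 = (30*(10/9))*(1/9) = (100/3)*(1/9) = 100/27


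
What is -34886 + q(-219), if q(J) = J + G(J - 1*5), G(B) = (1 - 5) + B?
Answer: -35333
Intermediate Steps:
G(B) = -4 + B
q(J) = -9 + 2*J (q(J) = J + (-4 + (J - 1*5)) = J + (-4 + (J - 5)) = J + (-4 + (-5 + J)) = J + (-9 + J) = -9 + 2*J)
-34886 + q(-219) = -34886 + (-9 + 2*(-219)) = -34886 + (-9 - 438) = -34886 - 447 = -35333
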